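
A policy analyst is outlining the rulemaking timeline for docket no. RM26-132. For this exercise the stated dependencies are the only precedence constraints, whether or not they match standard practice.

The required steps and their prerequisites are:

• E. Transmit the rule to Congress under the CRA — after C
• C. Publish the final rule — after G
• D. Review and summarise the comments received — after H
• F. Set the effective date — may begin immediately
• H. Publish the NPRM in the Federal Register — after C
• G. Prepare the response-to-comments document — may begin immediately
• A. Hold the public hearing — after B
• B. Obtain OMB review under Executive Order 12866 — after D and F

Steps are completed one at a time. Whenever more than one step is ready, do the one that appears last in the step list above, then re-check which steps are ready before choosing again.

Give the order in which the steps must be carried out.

G, F, C, H, D, B, A, E

G and F have no prerequisites; G is listed later, so G is first.
Now F and C have their prerequisites met. F is listed later, so F next.
C needed G, now all done → C.
Ready: H and E. H is listed later → H.
D now also ready, so the ready set is {D, E}; D is listed later → D.
B now also ready, so the ready set is {B, E}; B is listed later → B.
Ready: A and E. A is listed later → A.
Next only E has its prerequisites met → E.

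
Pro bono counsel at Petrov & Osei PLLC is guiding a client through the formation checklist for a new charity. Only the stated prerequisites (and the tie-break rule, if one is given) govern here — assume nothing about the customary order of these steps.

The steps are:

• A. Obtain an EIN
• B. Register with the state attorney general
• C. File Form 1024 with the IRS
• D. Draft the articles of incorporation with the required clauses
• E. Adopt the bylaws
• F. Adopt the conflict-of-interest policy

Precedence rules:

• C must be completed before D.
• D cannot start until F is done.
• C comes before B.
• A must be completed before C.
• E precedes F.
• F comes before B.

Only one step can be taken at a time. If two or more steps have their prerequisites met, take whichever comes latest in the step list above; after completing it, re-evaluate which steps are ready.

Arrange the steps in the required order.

E, F, A, C, D, B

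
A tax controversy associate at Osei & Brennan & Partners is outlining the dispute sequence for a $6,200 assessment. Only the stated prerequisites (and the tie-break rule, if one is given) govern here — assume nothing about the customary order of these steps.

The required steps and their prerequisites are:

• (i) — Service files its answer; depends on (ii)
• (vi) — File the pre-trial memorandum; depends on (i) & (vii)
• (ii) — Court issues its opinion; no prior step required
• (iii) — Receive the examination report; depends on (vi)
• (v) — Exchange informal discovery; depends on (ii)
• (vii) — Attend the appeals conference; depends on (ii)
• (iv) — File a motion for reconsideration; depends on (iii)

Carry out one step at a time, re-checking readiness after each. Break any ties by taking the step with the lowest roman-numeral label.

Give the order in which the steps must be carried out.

Only (ii) has no prerequisites, so it is first.
Ready: (i), (v) and (vii). (i) has the earlier label → (i).
(v) and (vii) are both available; (v) has the earlier label → (v).
That leaves (vii) as the only ready step → (vii).
(vi) needed (i) and (vii), now all done → (vi).
(iii) needed (vi), now all done → (iii).
(iv) needed (iii), now all done → (iv).

(ii), (i), (v), (vii), (vi), (iii), (iv)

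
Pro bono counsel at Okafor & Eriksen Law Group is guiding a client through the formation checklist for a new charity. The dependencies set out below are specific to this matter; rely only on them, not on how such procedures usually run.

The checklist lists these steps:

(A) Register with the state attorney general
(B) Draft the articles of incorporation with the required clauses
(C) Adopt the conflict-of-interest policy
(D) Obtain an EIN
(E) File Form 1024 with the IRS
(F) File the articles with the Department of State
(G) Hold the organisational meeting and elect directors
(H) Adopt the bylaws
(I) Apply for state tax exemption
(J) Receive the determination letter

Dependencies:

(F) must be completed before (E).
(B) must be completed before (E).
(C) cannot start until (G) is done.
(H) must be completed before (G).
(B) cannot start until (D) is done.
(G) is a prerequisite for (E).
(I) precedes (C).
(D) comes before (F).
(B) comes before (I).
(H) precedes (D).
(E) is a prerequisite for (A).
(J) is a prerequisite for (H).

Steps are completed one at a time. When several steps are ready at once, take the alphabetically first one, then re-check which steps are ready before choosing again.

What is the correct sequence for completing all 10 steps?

(J) (H) (D) (B) (F) (G) (E) (A) (I) (C)

(J) has no prerequisites → (J) first.
That leaves (H) as the only ready step → (H).
Ready: (D) and (G). (D) has the earlier label → (D).
(B), (F) and (G) are all available; (B) has the earlier label → (B).
(I) now also ready, so the ready set is {(F), (G), (I)}; (F) has the earlier label → (F).
Now (G) and (I) have their prerequisites met. (G) has the earlier label, so (G) next.
Ready: (E) and (I). (E) has the earlier label → (E).
(A) now also ready, so the ready set is {(A), (I)}; (A) has the earlier label → (A).
Next only (I) has its prerequisites met → (I).
(C) needed (G) and (I), now all done → (C).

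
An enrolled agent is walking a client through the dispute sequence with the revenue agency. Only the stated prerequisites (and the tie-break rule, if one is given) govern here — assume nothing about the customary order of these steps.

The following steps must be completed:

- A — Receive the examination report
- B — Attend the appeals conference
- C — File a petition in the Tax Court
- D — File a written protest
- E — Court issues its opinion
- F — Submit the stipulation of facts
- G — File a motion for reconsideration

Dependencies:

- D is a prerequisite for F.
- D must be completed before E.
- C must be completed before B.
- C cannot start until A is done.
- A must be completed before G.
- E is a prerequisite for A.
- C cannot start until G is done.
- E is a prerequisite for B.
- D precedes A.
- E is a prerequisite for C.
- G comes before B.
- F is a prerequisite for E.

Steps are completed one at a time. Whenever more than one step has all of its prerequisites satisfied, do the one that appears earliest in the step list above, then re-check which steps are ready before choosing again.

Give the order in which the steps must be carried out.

D → F → E → A → G → C → B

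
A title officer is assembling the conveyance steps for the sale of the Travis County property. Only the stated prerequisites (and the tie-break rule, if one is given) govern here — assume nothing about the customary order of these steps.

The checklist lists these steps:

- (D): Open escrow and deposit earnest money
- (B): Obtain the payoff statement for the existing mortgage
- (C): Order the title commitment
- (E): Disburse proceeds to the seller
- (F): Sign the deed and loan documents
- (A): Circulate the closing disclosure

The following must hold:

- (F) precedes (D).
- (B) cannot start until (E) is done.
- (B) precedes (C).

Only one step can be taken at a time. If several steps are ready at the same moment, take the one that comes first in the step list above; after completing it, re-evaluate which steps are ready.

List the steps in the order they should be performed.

(E), (F) and (A) have no prerequisites; (E) is listed earlier, so (E) is first.
(B), (F) and (A) are all available; (B) is listed earlier → (B).
(C) now also ready, so the ready set is {(C), (F), (A)}; (C) is listed earlier → (C).
(F) and (A) are both available; (F) is listed earlier → (F).
(D) and (A) are both available; (D) is listed earlier → (D).
Next only (A) has its prerequisites met → (A).

(E), (B), (C), (F), (D), (A)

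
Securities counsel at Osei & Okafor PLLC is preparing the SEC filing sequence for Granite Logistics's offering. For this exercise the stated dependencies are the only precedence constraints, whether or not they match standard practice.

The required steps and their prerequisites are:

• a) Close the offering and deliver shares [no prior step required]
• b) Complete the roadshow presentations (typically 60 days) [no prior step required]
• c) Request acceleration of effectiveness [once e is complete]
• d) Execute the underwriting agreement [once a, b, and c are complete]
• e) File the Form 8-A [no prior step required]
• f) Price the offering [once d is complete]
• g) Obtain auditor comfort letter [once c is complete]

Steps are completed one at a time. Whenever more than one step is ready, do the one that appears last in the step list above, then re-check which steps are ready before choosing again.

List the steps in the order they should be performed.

Nothing is required for e, b and a. e is listed later → e first.
c now also ready, so the ready set is {c, b, a}; c is listed later → c.
Now g, b and a have their prerequisites met. g is listed later, so g next.
Now b and a have their prerequisites met. b is listed later, so b next.
a is the only step now ready → a.
d is the only step now ready → d.
f is the only step now ready → f.

e, c, g, b, a, d, f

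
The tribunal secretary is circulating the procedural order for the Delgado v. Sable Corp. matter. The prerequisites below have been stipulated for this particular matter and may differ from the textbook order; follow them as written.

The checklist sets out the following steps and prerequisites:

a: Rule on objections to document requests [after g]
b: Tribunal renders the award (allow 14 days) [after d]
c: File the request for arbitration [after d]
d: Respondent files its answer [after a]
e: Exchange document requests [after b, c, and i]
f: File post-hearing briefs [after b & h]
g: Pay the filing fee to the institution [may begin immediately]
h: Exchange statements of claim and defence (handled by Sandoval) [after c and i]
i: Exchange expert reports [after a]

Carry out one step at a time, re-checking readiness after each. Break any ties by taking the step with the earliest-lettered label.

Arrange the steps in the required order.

g is the only step with nothing outstanding, so it goes first.
a needed g, now all done → a.
d and i are both available; d has the earlier label → d.
b and c now also ready, so the ready set is {b, c, i}; b has the earlier label → b.
c and i are both available; c has the earlier label → c.
That leaves i as the only ready step → i.
Ready: e and h. e has the earlier label → e.
h is the only step now ready → h.
f is the only step now ready → f.

g, a, d, b, c, i, e, h, f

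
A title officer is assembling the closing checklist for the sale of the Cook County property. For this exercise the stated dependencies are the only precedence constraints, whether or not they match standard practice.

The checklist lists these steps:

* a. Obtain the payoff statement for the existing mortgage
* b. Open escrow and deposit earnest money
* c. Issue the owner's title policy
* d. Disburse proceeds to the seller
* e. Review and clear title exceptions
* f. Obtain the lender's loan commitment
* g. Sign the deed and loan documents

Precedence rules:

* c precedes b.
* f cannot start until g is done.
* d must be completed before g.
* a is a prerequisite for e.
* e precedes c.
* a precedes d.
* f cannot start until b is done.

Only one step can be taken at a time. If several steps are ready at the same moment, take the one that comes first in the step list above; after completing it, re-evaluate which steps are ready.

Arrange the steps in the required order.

a is the only step with nothing outstanding, so it goes first.
Now d and e have their prerequisites met. d is listed earlier, so d next.
g now also ready, so the ready set is {e, g}; e is listed earlier → e.
Now c and g have their prerequisites met. c is listed earlier, so c next.
b and g are both available; b is listed earlier → b.
g needed d, now all done → g.
f needed b and g, now all done → f.

a → d → e → c → b → g → f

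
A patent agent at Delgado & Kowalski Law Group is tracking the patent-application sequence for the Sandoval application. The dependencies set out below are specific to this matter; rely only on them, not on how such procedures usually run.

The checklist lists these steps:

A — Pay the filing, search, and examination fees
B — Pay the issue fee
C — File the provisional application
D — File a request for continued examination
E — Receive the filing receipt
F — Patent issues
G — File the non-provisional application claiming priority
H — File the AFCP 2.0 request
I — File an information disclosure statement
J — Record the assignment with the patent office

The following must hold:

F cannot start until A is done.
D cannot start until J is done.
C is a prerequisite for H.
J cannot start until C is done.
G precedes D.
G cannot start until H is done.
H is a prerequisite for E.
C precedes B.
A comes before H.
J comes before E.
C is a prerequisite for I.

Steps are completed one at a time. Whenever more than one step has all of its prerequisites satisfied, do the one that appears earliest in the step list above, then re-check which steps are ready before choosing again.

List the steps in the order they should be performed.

Nothing is required for A and C. A is listed earlier → A first.
Ready: C and F. C is listed earlier → C.
Now B, F, H, I and J have their prerequisites met. B is listed earlier, so B next.
Now F, H, I and J have their prerequisites met. F is listed earlier, so F next.
Ready: H, I and J. H is listed earlier → H.
G, I and J are all available; G is listed earlier → G.
Now I and J have their prerequisites met. I is listed earlier, so I next.
Next only J has its prerequisites met → J.
Ready: D and E. D is listed earlier → D.
E needed H and J, now all done → E.

A, C, B, F, H, G, I, J, D, E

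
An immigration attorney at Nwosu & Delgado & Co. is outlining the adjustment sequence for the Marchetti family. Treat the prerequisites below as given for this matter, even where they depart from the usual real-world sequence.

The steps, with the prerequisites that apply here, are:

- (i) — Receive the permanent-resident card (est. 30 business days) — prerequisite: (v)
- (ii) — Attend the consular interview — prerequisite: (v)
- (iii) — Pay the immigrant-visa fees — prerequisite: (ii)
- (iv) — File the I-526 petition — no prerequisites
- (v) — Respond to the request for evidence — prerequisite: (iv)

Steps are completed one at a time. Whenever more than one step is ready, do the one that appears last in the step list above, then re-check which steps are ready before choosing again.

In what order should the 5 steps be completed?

(iv) is the only step with nothing outstanding, so it goes first.
That leaves (v) as the only ready step → (v).
(ii) and (i) are both available; (ii) is listed later → (ii).
Ready: (iii) and (i). (iii) is listed later → (iii).
(i) needed (v), now all done → (i).

(iv) (v) (ii) (iii) (i)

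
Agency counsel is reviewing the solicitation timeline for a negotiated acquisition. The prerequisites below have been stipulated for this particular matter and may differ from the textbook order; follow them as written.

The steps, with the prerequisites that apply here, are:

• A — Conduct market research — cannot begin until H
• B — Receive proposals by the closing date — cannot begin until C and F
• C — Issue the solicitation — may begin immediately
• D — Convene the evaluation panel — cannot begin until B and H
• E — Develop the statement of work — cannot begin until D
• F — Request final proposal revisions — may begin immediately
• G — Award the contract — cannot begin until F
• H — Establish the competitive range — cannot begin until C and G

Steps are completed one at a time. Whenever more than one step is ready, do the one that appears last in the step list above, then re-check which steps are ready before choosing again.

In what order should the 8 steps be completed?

F, G, C, H, B, D, E, A

Nothing is required for F and C. F is listed later → F first.
G now also ready, so the ready set is {G, C}; G is listed later → G.
That leaves C as the only ready step → C.
Ready: H and B. H is listed later → H.
B and A are both available; B is listed later → B.
D and A are both available; D is listed later → D.
E now also ready, so the ready set is {E, A}; E is listed later → E.
Next only A has its prerequisites met → A.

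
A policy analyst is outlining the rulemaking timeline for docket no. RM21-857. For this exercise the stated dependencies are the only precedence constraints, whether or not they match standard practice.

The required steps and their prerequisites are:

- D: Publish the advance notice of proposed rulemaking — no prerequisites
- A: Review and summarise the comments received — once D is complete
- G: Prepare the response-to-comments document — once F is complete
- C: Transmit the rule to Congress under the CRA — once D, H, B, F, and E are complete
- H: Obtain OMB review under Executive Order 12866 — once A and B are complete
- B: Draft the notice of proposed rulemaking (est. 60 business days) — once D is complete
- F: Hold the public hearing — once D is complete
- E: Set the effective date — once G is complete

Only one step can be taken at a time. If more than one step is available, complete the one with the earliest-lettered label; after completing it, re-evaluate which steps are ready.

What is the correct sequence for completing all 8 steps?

D, A, B, F, G, E, H, C

D is the only step with nothing outstanding, so it goes first.
A, B and F are all available; A has the earlier label → A.
B and F are both available; B has the earlier label → B.
H now also ready, so the ready set is {F, H}; F has the earlier label → F.
G now also ready, so the ready set is {G, H}; G has the earlier label → G.
E now also ready, so the ready set is {E, H}; E has the earlier label → E.
Next only H has its prerequisites met → H.
C needed B, D, E, F and H, now all done → C.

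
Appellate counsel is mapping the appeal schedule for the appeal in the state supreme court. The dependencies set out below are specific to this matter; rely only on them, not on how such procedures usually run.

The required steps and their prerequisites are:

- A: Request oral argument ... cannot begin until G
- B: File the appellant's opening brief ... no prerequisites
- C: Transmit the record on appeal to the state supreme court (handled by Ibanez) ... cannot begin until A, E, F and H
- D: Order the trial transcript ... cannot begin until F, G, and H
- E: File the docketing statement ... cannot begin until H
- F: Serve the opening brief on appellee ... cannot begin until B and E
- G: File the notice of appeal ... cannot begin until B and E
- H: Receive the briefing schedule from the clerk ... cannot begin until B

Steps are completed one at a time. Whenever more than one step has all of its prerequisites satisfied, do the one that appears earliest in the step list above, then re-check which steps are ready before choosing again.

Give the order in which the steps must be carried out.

Only B has no prerequisites, so it is first.
Next only H has its prerequisites met → H.
That leaves E as the only ready step → E.
F and G are both available; F is listed earlier → F.
Next only G has its prerequisites met → G.
A and D are both available; A is listed earlier → A.
C now also ready, so the ready set is {C, D}; C is listed earlier → C.
D needed F, G and H, now all done → D.

B, H, E, F, G, A, C, D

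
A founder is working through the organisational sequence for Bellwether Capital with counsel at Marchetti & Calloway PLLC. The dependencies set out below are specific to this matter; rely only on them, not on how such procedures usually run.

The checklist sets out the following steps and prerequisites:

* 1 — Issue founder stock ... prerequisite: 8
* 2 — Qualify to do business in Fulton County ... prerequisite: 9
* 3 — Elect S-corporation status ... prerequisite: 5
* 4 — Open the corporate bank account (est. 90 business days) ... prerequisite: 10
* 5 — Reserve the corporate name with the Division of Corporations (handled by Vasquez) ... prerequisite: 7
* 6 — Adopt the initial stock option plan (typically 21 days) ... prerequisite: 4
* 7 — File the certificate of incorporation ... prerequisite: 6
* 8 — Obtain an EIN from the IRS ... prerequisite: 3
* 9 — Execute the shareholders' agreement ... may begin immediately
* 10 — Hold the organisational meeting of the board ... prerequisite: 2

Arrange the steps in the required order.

9, 2, 10, 4, 6, 7, 5, 3, 8, 1

Only 9 has no prerequisites, so it is first.
Next only 2 has its prerequisites met → 2.
10 is the only step now ready → 10.
4 needed 10, now all done → 4.
That leaves 6 as the only ready step → 6.
7 needed 6, now all done → 7.
That leaves 5 as the only ready step → 5.
3 needed 5, now all done → 3.
That leaves 8 as the only ready step → 8.
1 needed 8, now all done → 1.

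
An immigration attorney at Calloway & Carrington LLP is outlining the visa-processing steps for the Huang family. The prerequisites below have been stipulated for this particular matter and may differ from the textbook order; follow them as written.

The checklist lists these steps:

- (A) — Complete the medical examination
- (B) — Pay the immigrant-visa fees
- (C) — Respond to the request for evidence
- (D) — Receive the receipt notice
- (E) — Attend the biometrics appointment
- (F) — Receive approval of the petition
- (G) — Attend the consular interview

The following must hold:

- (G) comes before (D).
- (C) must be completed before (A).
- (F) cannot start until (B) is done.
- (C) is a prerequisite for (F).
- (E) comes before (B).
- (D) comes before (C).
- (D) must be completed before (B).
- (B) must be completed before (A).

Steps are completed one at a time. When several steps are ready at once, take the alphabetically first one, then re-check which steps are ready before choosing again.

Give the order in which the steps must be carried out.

(E) (G) (D) (B) (C) (A) (F)

(E) and (G) have no prerequisites; (E) has the earlier label, so (E) is first.
That leaves (G) as the only ready step → (G).
(D) is the only step now ready → (D).
Ready: (B) and (C). (B) has the earlier label → (B).
(C) is the only step now ready → (C).
Ready: (A) and (F). (A) has the earlier label → (A).
(F) needed (B) and (C), now all done → (F).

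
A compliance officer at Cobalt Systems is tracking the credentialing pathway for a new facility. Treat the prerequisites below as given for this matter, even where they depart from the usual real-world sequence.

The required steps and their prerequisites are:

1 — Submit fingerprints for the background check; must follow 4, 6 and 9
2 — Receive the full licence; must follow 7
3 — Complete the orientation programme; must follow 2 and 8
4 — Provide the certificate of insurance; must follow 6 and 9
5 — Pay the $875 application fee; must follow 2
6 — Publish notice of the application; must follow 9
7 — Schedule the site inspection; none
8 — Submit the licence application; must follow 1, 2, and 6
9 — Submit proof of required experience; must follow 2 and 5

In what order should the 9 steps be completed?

7 has no prerequisites → 7 first.
2 needed 7, now all done → 2.
Next only 5 has its prerequisites met → 5.
Next only 9 has its prerequisites met → 9.
Next only 6 has its prerequisites met → 6.
Next only 4 has its prerequisites met → 4.
Next only 1 has its prerequisites met → 1.
Next only 8 has its prerequisites met → 8.
3 is the only step now ready → 3.

7, 2, 5, 9, 6, 4, 1, 8, 3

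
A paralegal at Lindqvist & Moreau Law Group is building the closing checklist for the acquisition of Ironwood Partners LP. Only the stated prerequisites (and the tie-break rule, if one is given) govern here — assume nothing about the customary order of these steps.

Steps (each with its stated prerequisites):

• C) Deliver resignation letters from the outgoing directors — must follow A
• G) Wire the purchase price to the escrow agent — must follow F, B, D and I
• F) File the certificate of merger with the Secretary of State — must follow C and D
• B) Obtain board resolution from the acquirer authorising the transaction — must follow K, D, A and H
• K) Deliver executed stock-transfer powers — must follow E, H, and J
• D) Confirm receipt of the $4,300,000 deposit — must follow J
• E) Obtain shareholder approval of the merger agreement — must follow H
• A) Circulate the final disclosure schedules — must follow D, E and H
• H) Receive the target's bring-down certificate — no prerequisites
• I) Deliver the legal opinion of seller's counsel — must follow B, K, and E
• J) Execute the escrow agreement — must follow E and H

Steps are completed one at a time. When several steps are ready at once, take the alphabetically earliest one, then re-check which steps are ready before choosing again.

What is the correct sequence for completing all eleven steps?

H → E → J → D → A → C → F → K → B → I → G

Only H has no prerequisites, so it is first.
E needed H, now all done → E.
Next only J has its prerequisites met → J.
D and K are both available; D has the earlier label → D.
Now A and K have their prerequisites met. A has the earlier label, so A next.
C now also ready, so the ready set is {C, K}; C has the earlier label → C.
F and K are both available; F has the earlier label → F.
That leaves K as the only ready step → K.
B is the only step now ready → B.
Next only I has its prerequisites met → I.
G is the only step now ready → G.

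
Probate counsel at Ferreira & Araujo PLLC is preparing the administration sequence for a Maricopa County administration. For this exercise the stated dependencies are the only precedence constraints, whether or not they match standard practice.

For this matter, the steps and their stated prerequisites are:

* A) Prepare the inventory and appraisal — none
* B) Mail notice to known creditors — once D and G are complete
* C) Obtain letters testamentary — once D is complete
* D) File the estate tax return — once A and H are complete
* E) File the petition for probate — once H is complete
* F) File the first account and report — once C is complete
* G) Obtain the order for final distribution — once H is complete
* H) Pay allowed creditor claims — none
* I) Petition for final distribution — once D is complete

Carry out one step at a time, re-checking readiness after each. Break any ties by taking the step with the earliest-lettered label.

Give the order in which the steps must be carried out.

A, H, D, C, E, F, G, B, I

A and H have no prerequisites; A has the earlier label, so A is first.
H is the only step now ready → H.
Ready: D, E and G. D has the earlier label → D.
C and I now also ready, so the ready set is {C, E, G, I}; C has the earlier label → C.
Ready: E, F, G and I. E has the earlier label → E.
Ready: F, G and I. F has the earlier label → F.
Now G and I have their prerequisites met. G has the earlier label, so G next.
B now also ready, so the ready set is {B, I}; B has the earlier label → B.
That leaves I as the only ready step → I.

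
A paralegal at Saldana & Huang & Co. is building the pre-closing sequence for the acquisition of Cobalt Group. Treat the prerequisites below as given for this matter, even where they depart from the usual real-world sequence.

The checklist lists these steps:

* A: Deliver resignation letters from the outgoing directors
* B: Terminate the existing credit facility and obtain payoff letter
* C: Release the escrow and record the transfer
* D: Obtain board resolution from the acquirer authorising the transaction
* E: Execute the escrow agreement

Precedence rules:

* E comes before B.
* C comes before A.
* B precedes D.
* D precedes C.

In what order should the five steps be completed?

E B D C A

E is the only step with nothing outstanding, so it goes first.
B is the only step now ready → B.
D needed B, now all done → D.
C is the only step now ready → C.
Next only A has its prerequisites met → A.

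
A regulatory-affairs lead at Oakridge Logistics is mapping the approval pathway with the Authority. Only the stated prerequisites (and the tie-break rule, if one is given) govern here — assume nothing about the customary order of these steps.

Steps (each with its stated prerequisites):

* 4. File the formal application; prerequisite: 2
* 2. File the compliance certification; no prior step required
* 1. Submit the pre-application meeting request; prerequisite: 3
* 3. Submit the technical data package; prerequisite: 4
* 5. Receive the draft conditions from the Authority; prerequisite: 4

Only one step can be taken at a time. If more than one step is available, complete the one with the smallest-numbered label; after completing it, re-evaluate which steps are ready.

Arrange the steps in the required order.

2 → 4 → 3 → 1 → 5

Only 2 has no prerequisites, so it is first.
4 needed 2, now all done → 4.
Ready: 3 and 5. 3 has the earlier label → 3.
1 now also ready, so the ready set is {1, 5}; 1 has the earlier label → 1.
That leaves 5 as the only ready step → 5.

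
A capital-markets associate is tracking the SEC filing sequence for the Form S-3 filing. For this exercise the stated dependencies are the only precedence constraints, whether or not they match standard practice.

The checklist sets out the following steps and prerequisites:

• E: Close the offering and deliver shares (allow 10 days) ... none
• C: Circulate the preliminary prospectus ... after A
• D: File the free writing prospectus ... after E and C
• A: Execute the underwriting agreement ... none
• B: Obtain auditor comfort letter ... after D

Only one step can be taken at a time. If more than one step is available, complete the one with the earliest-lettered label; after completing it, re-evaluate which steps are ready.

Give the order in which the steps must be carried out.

A and E have no prerequisites; A has the earlier label, so A is first.
Ready: C and E. C has the earlier label → C.
Next only E has its prerequisites met → E.
D needed C and E, now all done → D.
B needed D, now all done → B.

A, C, E, D, B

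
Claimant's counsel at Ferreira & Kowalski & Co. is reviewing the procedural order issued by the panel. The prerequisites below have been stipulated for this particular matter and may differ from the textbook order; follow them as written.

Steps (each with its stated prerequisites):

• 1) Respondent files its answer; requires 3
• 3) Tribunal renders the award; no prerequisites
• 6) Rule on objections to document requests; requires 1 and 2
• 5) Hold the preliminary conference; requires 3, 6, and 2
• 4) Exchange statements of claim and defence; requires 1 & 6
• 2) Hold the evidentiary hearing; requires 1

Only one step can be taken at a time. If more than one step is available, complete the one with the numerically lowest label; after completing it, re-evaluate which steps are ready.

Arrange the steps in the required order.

3, 1, 2, 6, 4, 5

Only 3 has no prerequisites, so it is first.
1 is the only step now ready → 1.
2 needed 1, now all done → 2.
6 is the only step now ready → 6.
Now 4 and 5 have their prerequisites met. 4 has the earlier label, so 4 next.
Next only 5 has its prerequisites met → 5.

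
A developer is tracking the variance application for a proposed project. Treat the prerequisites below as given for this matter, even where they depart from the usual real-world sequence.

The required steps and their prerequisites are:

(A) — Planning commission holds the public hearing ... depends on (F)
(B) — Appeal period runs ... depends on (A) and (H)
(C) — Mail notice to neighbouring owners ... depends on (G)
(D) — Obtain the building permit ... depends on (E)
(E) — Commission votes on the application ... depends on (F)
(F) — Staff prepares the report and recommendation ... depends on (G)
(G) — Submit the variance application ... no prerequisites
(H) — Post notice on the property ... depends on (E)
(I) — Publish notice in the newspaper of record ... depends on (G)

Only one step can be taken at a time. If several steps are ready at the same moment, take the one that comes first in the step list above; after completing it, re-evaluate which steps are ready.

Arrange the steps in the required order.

(G) is the only step with nothing outstanding, so it goes first.
(C), (F) and (I) are all available; (C) is listed earlier → (C).
(F) and (I) are both available; (F) is listed earlier → (F).
(A), (E) and (I) are all available; (A) is listed earlier → (A).
(E) and (I) are both available; (E) is listed earlier → (E).
(D), (H) and (I) are all available; (D) is listed earlier → (D).
Ready: (H) and (I). (H) is listed earlier → (H).
Ready: (B) and (I). (B) is listed earlier → (B).
That leaves (I) as the only ready step → (I).

(G) (C) (F) (A) (E) (D) (H) (B) (I)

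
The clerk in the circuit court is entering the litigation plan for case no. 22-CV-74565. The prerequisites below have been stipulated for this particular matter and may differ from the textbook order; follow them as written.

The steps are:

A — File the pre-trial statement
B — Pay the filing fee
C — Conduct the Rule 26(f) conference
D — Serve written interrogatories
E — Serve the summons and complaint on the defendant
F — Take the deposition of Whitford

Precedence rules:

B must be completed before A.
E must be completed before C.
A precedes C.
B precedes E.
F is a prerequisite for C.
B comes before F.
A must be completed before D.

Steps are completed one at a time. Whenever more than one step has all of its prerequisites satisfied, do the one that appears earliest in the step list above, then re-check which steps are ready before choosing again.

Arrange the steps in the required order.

B A D E F C

B is the only step with nothing outstanding, so it goes first.
A, E and F are all available; A is listed earlier → A.
D, E and F are all available; D is listed earlier → D.
Now E and F have their prerequisites met. E is listed earlier, so E next.
F needed B, now all done → F.
C is the only step now ready → C.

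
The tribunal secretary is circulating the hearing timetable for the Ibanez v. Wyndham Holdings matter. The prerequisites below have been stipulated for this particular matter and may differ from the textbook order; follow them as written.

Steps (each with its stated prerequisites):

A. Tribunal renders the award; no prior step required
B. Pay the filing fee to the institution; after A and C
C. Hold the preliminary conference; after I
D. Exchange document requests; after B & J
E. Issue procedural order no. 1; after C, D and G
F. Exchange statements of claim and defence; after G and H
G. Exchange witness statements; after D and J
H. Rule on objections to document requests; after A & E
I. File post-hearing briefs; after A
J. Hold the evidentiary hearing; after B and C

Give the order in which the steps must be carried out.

A, I, C, B, J, D, G, E, H, F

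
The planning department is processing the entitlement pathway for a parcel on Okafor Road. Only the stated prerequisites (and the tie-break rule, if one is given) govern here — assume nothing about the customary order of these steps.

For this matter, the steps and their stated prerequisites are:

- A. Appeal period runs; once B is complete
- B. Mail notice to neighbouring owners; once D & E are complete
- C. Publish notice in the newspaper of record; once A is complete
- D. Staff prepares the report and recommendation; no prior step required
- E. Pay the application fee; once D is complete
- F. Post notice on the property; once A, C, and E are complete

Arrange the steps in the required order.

Only D has no prerequisites, so it is first.
E is the only step now ready → E.
B is the only step now ready → B.
Next only A has its prerequisites met → A.
C needed A, now all done → C.
Next only F has its prerequisites met → F.

D E B A C F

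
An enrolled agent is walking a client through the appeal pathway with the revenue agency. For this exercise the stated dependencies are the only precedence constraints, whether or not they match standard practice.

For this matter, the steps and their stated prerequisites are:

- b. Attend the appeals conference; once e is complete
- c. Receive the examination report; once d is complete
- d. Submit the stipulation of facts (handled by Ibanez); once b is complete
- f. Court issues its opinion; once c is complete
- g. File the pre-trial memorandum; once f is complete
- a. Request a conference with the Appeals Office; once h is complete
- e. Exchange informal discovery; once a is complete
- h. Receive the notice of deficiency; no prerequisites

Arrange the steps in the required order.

h is the only step with nothing outstanding, so it goes first.
a needed h, now all done → a.
That leaves e as the only ready step → e.
b is the only step now ready → b.
That leaves d as the only ready step → d.
Next only c has its prerequisites met → c.
f is the only step now ready → f.
g needed f, now all done → g.

h a e b d c f g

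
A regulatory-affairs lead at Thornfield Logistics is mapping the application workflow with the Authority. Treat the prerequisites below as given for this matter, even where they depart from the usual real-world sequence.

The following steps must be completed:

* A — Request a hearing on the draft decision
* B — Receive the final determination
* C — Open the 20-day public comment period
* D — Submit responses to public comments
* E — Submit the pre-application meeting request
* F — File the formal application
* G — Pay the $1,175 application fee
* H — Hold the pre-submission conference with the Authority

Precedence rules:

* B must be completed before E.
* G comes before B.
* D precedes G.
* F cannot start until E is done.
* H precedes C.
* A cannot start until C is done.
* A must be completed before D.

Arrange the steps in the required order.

H → C → A → D → G → B → E → F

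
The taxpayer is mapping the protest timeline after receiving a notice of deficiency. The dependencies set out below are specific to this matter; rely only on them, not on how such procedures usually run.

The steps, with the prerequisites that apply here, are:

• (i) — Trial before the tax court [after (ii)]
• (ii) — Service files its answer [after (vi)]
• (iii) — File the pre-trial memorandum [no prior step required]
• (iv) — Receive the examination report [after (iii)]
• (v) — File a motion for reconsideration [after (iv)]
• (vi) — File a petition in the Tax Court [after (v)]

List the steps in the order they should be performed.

Only (iii) has no prerequisites, so it is first.
(iv) needed (iii), now all done → (iv).
Next only (v) has its prerequisites met → (v).
Next only (vi) has its prerequisites met → (vi).
(ii) is the only step now ready → (ii).
(i) is the only step now ready → (i).

(iii), (iv), (v), (vi), (ii), (i)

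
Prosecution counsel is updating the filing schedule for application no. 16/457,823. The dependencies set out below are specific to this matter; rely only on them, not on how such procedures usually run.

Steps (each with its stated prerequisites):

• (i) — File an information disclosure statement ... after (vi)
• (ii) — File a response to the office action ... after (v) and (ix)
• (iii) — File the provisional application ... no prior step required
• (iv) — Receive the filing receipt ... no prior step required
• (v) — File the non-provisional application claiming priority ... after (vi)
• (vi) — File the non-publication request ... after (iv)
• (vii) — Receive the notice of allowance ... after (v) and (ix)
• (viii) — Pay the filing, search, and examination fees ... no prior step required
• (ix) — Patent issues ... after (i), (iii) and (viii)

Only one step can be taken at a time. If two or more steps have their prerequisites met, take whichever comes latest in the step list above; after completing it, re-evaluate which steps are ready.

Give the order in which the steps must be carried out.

(viii), (iv) and (iii) have no prerequisites; (viii) is listed later, so (viii) is first.
(iv) and (iii) are both available; (iv) is listed later → (iv).
(vi) and (iii) are both available; (vi) is listed later → (vi).
Ready: (v), (iii) and (i). (v) is listed later → (v).
Ready: (iii) and (i). (iii) is listed later → (iii).
That leaves (i) as the only ready step → (i).
(ix) needed (viii), (iii) and (i), now all done → (ix).
(vii) and (ii) are both available; (vii) is listed later → (vii).
(ii) is the only step now ready → (ii).

(viii) (iv) (vi) (v) (iii) (i) (ix) (vii) (ii)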